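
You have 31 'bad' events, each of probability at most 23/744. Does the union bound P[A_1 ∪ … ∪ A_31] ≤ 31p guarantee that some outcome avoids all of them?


Union bound: P[∪_{i=1}^{31} A_i] ≤ Σ_i P[A_i] ≤ 31·p = 31·(23/744) = 23/24.
Numerically: 23/24 ≈ 0.95833.
Is 23/24 < 1? YES.
Since P[∪ A_i] ≤ 23/24 < 1, the complement has P[∩ A_i^c] ≥ 1 − 23/24 = 1/24 > 0, so some outcome avoids every A_i.

31·p = 23/24 ≈ 0.95833; existence CERTIFIED by the union bound.


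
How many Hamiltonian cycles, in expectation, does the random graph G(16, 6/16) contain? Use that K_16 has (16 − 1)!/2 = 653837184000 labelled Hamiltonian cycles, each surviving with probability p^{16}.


K_16 has (16 − 1)!/2 = 653837184000 labelled Hamiltonian cycles.
For each such Hamiltonian cycle H, let X_H = 1 if all 16 edges of H are present in G. Then P[X_H = 1] = p^{16} = (3/8)^{16} = 43046721/281474976710656.
By linearity: E[X] = Σ_H E[X_H] = 653837184000 · p^{16} = 653837184000 · 43046721/281474976710656 = 27485885585032875/274877906944.
Numerically: E[X] ≈ 1e+05.

E[X] = 653837184000 · (3/8)^{16} = 27485885585032875/274877906944 ≈ 1e+05.


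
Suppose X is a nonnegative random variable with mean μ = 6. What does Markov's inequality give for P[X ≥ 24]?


μ = E[X] = 6, a = 24.
Markov: P[X ≥ 24] ≤ μ/a = (6)/24 = 1/4.
Numerically: ≈ 0.25000.
(Since a = 24 > μ = 6.00000, the bound 1/4 is < 1 and informative.)

P[X ≥ 24] ≤ 1/4 ≈ 0.25000.


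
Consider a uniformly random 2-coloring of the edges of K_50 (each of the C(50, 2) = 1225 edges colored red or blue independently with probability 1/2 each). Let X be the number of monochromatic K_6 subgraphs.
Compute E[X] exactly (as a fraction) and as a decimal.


Let X = Σ_S X_S over the C(50, 6) = 15890700 subsets S of size 6, where X_S = 1 if the K_6 on S is monochromatic.
For a fixed S, the K_6 on S has C(6, 2) = 15 edges. P[all 15 edges red] = (1/2)^15, and likewise for blue, so P[monochromatic] = 2·(1/2)^15 = 2^{1 − 15} = 1/16384.
By linearity of expectation: E[X] = C(50, 6) · 2^{1 − 15} = 15890700 · 1/16384 = 3972675/4096.
Numerically: E[X] ≈ 969.89136.

E[X] = C(50,6)·2^(1−C(6,2)) = 3972675/4096 ≈ 969.89136.


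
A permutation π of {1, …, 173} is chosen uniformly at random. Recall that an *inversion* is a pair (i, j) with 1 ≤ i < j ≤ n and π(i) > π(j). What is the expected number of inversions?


Write X = Σ X_I over the C(173, 2) = 14878 pairs i < j, with X_I the indicator of one inversion.
There are 14878 indicators.
For each fixed pair i < j, the values π(i) and π(j) are two distinct elements of {1, …, 173} in uniformly random order; by symmetry P[π(i) > π(j)] = 1/2.
By linearity: E[X] = 14878 · (1/2) = C(173, 2) · (1/2) = 14878/2 = 7439 ≈ 7439.00000.

E[X] = 7439 = 7439.00000.


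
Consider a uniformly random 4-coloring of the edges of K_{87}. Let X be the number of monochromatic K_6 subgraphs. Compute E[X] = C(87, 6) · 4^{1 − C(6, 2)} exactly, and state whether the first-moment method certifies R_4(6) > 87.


E[X] = C(87, 6) · 4^{1 − 15} = 504981379 · 4^{−14} = 504981379/268435456.
As a reduced fraction: E[X] = 504981379/268435456 ≈ 1.881.
Is E[X] < 1? NO.
Since E[X] ≥ 1, the first-moment bound is inconclusive at n = 87; it does NOT by itself certify R_4(6) > 87.

E[X] = 504981379/268435456 ≈ 1.881; E[X] ≥ 1; first-moment method inconclusive here.


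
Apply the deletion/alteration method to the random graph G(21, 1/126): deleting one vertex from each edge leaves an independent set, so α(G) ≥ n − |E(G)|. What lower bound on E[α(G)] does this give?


E[|E(G)|] = C(21, 2)·p = 210 · (1/126) = 5/3.
E[α(G)] ≥ n − E[|E(G)|] = 21 − 5/3 = 58/3.
Numerically: ≈ 19.3333.
(This is only a lower bound; the true E[α(G)] may be larger.)

E[α(G)] ≥ 58/3 ≈ 19.3333.


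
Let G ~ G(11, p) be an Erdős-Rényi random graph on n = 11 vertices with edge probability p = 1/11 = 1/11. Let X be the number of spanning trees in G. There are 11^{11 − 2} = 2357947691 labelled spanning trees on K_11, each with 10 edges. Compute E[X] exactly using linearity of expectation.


K_11 has 11^{11 − 2} = 2357947691 labelled spanning trees.
For each such spanning tree H, let X_H = 1 if all 10 edges of H are present in G. Then P[X_H = 1] = p^{10} = (1/11)^{10} = 1/25937424601.
By linearity of expectation: E[X] = Σ_H E[X_H] = 2357947691 · p^{10} = 2357947691 · 1/25937424601 = 1/11.
Numerically: E[X] ≈ 0.0909.

E[X] = 2357947691 · (1/11)^{10} = 1/11 ≈ 0.0909.


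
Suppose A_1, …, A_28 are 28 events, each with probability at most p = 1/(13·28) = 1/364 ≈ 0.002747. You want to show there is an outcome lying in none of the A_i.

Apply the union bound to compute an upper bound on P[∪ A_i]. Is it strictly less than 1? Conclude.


Union bound: P[∪_{i=1}^{28} A_i] ≤ Σ_i P[A_i] ≤ 28·p = 28·(1/364) = 1/13.
Numerically: 1/13 ≈ 0.076923.
Is 1/13 < 1? YES.
Since P[∪ A_i] ≤ 1/13 < 1, the complement has P[∩ A_i^c] ≥ 1 − 1/13 = 12/13 > 0, so some outcome avoids every A_i.

28·p = 1/13 ≈ 0.076923; existence CERTIFIED by the union bound.


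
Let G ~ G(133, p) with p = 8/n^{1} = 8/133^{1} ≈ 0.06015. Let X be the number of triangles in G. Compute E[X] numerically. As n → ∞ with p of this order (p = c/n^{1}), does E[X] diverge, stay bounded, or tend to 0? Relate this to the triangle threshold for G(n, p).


Number of potential triangles: C(133, 3) = 383306.
Each occurs with probability p³ ≈ (0.06015)³ ≈ 2.176281e-04.
By linearity: E[X] = C(133, 3)·p³ ≈ 383306 · 2.176281e-04 ≈ 83.4182.
Here α = 1, so p = 8/n is exactly at the triangle threshold p ~ 1/n. Asymptotically E[X] → c³/6 = 8³/6 = 256/3 ≈ 85.3333, a bounded constant. In this regime the triangle count is asymptotically Poisson(c³/6).

E[X] ≈ 83.4182; in regime p = Θ(1/n^{1}) E[X] stays bounded (at the triangle threshold p ~ 1/n).


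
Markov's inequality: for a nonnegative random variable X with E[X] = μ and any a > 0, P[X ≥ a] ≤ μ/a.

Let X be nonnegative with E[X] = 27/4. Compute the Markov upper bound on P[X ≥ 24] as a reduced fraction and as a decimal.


μ = E[X] = 27/4, a = 24.
Markov: P[X ≥ 24] ≤ μ/a = (27/4)/24 = 9/32.
Numerically: ≈ 0.2812.
(Since a = 24 > μ = 6.7500, the bound 9/32 is < 1 and informative.)

P[X ≥ 24] ≤ 9/32 ≈ 0.2812.


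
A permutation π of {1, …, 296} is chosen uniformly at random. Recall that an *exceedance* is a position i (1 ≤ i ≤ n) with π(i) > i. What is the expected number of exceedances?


Write X = Σ_{i=1}^{296} X_i, where X_i = 1_{π(i) > i}.
For each fixed i, π(i) is uniform over {1, …, 296} (marginal of a uniform permutation), so P[π(i) > i] = (n − i)/n. Summing: Σ_{i=1}^{296} (n − i)/n = (0 + 1 + … + 295)/296 = 296(296 − 1)/(2·296) = (296 − 1)/2.
Hence E[X] = Σ_{i=1}^{296} (296 − i)/296 = 295/2 ≈ 147.5000.

E[X] = 295/2 = 147.5000.


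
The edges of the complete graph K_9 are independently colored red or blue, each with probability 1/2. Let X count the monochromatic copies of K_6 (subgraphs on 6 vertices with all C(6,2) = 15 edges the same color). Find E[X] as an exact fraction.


Let X = Σ_S X_S over the C(9, 6) = 84 subsets S of size 6, where X_S = 1 if the K_6 on S is monochromatic.
For a fixed S, the K_6 on S has C(6, 2) = 15 edges. P[all 15 edges red] = (1/2)^15, and likewise for blue, so P[monochromatic] = 2·(1/2)^15 = 2^{1 − 15} = 1/16384.
By linearity: E[X] = C(9, 6) · 2^{1 − 15} = 84 · 1/16384 = 21/4096.
Numerically: E[X] ≈ 0.005127.

E[X] = C(9,6)·2^(1−C(6,2)) = 21/4096 ≈ 0.005127.


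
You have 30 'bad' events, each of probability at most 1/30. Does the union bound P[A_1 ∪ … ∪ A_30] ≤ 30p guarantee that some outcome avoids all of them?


Union bound: P[∪_{i=1}^{30} A_i] ≤ Σ_i P[A_i] ≤ 30·p = 30·(1/30) = 1.
Numerically: 1 ≈ 1.000.
Is 1 < 1? NO.
Since the bound 1 is ≥ 1, the union bound is uninformative here; it does NOT by itself certify existence.

30·p = 1 ≈ 1.000; existence NOT certified by the union bound.


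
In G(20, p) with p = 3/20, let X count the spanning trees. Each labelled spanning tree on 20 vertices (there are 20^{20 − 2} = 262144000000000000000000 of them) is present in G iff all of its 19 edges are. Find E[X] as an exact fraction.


K_20 has 20^{20 − 2} = 262144000000000000000000 labelled spanning trees.
For each such spanning tree H, let X_H = 1 if all 19 edges of H are present in G. Then P[X_H = 1] = p^{19} = (3/20)^{19} = 1162261467/5242880000000000000000000.
By linearity: E[X] = Σ_H E[X_H] = 262144000000000000000000 · p^{19} = 262144000000000000000000 · 1162261467/5242880000000000000000000 = 1162261467/20.
Numerically: E[X] ≈ 5.8113e+07.

E[X] = 262144000000000000000000 · (3/20)^{19} = 1162261467/20 ≈ 5.8113e+07.


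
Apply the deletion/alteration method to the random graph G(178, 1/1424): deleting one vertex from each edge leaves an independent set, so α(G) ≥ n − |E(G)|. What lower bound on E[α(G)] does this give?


E[|E(G)|] = C(178, 2)·p = 15753 · (1/1424) = 177/16.
E[α(G)] ≥ n − E[|E(G)|] = 178 − 177/16 = 2671/16.
Numerically: ≈ 166.938.
(This is only a lower bound; the true E[α(G)] may be larger.)

E[α(G)] ≥ 2671/16 ≈ 166.938.


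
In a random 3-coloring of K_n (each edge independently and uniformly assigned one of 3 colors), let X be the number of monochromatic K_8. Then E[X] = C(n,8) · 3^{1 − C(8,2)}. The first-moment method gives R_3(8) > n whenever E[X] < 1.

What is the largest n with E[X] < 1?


We need C(n, 8) · 3^{1 − 28} < 1, i.e. C(n, 8) < 3^{28 − 1} = 7625597484987.
Check values of n near the boundary:
  n = 155: C(155, 8) = 6876747915675; 6876747915675 < 7625597484987? YES
  n = 156: C(156, 8) = 7248464019225; 7248464019225 < 7625597484987? YES
  n = 157: C(157, 8) = 7637643295425; 7637643295425 < 7625597484987? NO
  n = 158: C(158, 8) = 8044984271181; 8044984271181 < 7625597484987? NO
The largest n with C(n, 8) < 7625597484987 is n = 156 (where E[X] = 805384891025/847288609443 ≈ 0.951). Hence R_3(8) > 156, i.e. R_3(8) ≥ 157.

Largest n = 156; hence R_3(8) > 156.


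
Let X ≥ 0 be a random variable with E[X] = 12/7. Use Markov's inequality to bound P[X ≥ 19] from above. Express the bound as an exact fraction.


μ = E[X] = 12/7, a = 19.
Markov: P[X ≥ 19] ≤ μ/a = (12/7)/19 = 12/133.
Numerically: ≈ 0.09023.
(Since a = 19 > μ = 1.71429, the bound 12/133 is < 1 and informative.)

P[X ≥ 19] ≤ 12/133 ≈ 0.09023.


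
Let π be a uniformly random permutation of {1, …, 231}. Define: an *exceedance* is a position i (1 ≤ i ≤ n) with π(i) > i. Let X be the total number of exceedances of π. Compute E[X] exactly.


Write X = Σ_{i=1}^{231} X_i, where X_i = 1_{π(i) > i}.
For each fixed i, π(i) is uniform over {1, …, 231} (marginal of a uniform permutation), so P[π(i) > i] = (n − i)/n. Summing: Σ_{i=1}^{231} (n − i)/n = (0 + 1 + … + 230)/231 = 231(231 − 1)/(2·231) = (231 − 1)/2.
Hence E[X] = Σ_{i=1}^{231} (231 − i)/231 = 115 ≈ 115.000.

E[X] = 115 = 115.000.


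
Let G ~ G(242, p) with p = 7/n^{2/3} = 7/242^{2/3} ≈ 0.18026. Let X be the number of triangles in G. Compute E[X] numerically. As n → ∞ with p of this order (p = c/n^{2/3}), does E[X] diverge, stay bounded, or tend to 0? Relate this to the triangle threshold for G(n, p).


Number of potential triangles: C(242, 3) = 2332880.
Each occurs with probability p³ ≈ (0.18026)³ ≈ 5.8568404e-03.
By linearity: E[X] = C(242, 3)·p³ ≈ 2332880 · 5.8568404e-03 ≈ 13663.30579.
Since α = 2/3 < 1, p = c/n^{2/3} ≫ 1/n is above the triangle threshold p ~ 1/n. Asymptotically E[X] ~ (c³/6)·n^{3(1−α)} = (7³/6)·n^{1} → ∞; triangles are abundant w.h.p.

E[X] ≈ 13663.30579; in regime p = Θ(1/n^{2/3}) E[X] diverges (above the triangle threshold p ~ 1/n).


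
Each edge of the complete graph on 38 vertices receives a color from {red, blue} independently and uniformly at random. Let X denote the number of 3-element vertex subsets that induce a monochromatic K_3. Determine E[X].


Let X = Σ_S X_S over the C(38, 3) = 8436 subsets S of size 3, where X_S = 1 if the K_3 on S is monochromatic.
For a fixed S, the K_3 on S has C(3, 2) = 3 edges. P[all 3 edges red] = (1/2)^3, and likewise for blue, so P[monochromatic] = 2·(1/2)^3 = 2^{1 − 3} = 1/4.
By linearity: E[X] = C(38, 3) · 2^{1 − 3} = 8436 · 1/4 = 2109.
Numerically: E[X] ≈ 2109.00000.

E[X] = C(38,3)·2^(1−C(3,2)) = 2109 ≈ 2109.00000.


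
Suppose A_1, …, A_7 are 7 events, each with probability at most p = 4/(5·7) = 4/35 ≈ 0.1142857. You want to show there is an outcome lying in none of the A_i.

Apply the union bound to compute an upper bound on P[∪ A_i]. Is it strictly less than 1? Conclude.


Union bound: P[∪_{i=1}^{7} A_i] ≤ Σ_i P[A_i] ≤ 7·p = 7·(4/35) = 4/5.
Numerically: 4/5 ≈ 0.8000000.
Is 4/5 < 1? YES.
Since P[∪ A_i] ≤ 4/5 < 1, the complement has P[∩ A_i^c] ≥ 1 − 4/5 = 1/5 > 0, so some outcome avoids every A_i.

7·p = 4/5 ≈ 0.8000000; existence CERTIFIED by the union bound.


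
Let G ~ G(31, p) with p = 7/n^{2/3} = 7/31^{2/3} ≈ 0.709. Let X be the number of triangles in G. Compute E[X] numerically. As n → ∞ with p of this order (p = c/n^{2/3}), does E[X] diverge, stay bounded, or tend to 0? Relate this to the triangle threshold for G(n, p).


Number of potential triangles: C(31, 3) = 4495.
Each occurs with probability p³ ≈ (0.709)³ ≈ 3.56920e-01.
By linearity: E[X] = C(31, 3)·p³ ≈ 4495 · 3.56920e-01 ≈ 1604.355.
Since α = 2/3 < 1, p = c/n^{2/3} ≫ 1/n is above the triangle threshold p ~ 1/n. Asymptotically E[X] ~ (c³/6)·n^{3(1−α)} = (7³/6)·n^{1} → ∞; triangles are abundant w.h.p.

E[X] ≈ 1604.355; in regime p = Θ(1/n^{2/3}) E[X] diverges (above the triangle threshold p ~ 1/n).


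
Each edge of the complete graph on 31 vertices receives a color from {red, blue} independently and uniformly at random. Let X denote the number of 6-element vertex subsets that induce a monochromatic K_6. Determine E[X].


Let X = Σ_S X_S over the C(31, 6) = 736281 subsets S of size 6, where X_S = 1 if the K_6 on S is monochromatic.
For a fixed S, the K_6 on S has C(6, 2) = 15 edges. P[all 15 edges red] = (1/2)^15, and likewise for blue, so P[monochromatic] = 2·(1/2)^15 = 2^{1 − 15} = 1/16384.
By linearity of expectation: E[X] = C(31, 6) · 2^{1 − 15} = 736281 · 1/16384 = 736281/16384.
Numerically: E[X] ≈ 44.9390.

E[X] = C(31,6)·2^(1−C(6,2)) = 736281/16384 ≈ 44.9390.


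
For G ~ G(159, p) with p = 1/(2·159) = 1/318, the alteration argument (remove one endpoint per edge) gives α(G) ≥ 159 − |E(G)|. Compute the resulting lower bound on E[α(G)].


E[|E(G)|] = C(159, 2)·p = 12561 · (1/318) = 79/2.
E[α(G)] ≥ n − E[|E(G)|] = 159 − 79/2 = 239/2.
Numerically: ≈ 119.500000.
(This is only a lower bound; the true E[α(G)] may be larger.)

E[α(G)] ≥ 239/2 ≈ 119.500000.


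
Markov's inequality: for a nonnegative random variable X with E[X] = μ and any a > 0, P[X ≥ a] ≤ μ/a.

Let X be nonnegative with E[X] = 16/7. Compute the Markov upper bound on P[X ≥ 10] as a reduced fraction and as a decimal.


μ = E[X] = 16/7, a = 10.
Markov: P[X ≥ 10] ≤ μ/a = (16/7)/10 = 8/35.
Numerically: ≈ 0.228571.
(Since a = 10 > μ = 2.285714, the bound 8/35 is < 1 and informative.)

P[X ≥ 10] ≤ 8/35 ≈ 0.228571.


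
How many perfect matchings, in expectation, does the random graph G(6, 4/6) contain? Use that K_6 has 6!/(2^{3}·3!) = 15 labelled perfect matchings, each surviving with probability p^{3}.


K_6 has 6!/(2^{3}·3!) = 15 labelled perfect matchings.
For each such perfect matching H, let X_H = 1 if all 3 edges of H are present in G. Then P[X_H = 1] = p^{3} = (2/3)^{3} = 8/27.
By linearity: E[X] = Σ_H E[X_H] = 15 · p^{3} = 15 · 8/27 = 40/9.
Numerically: E[X] ≈ 4.44444.

E[X] = 15 · (2/3)^{3} = 40/9 ≈ 4.44444.


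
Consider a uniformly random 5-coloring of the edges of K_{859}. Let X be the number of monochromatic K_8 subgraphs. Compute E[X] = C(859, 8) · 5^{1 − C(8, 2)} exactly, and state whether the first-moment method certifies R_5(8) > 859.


E[X] = C(859, 8) · 5^{1 − 28} = 7115855595170747139 · 5^{−27} = 7115855595170747139/7450580596923828125.
As a reduced fraction: E[X] = 7115855595170747139/7450580596923828125 ≈ 0.955.
Is E[X] < 1? YES.
Since E[X] < 1, there exists a 5-coloring of K_{859} with no monochromatic K_8; hence R_5(8) > 859.

E[X] = 7115855595170747139/7450580596923828125 ≈ 0.955; E[X] < 1, so R_5(8) > 859.


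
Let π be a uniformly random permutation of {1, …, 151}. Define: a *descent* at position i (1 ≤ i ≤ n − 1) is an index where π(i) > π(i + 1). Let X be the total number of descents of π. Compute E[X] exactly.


Write X = Σ X_I over i = 1, …, 150, with X_I the indicator of one descent.
There are 150 indicators.
For each fixed i, the pair (π(i), π(i+1)) is a uniformly random ordered pair of distinct values from {1, …, 151}; by symmetry P[π(i) > π(i+1)] = 1/2.
By linearity: E[X] = 150 · (1/2) = (151 − 1) · (1/2) = 75 ≈ 75.000.

E[X] = 75 = 75.000.


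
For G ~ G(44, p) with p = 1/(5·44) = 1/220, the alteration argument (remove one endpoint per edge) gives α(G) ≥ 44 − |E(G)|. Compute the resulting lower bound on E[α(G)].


E[|E(G)|] = C(44, 2)·p = 946 · (1/220) = 43/10.
E[α(G)] ≥ n − E[|E(G)|] = 44 − 43/10 = 397/10.
Numerically: ≈ 39.70000.
(This is only a lower bound; the true E[α(G)] may be larger.)

E[α(G)] ≥ 397/10 ≈ 39.70000.


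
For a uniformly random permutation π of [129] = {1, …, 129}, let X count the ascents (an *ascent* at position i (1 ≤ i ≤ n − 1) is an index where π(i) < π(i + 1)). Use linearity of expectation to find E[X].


Write X = Σ X_I over i = 1, …, 128, with X_I the indicator of one ascent.
There are 128 indicators.
For each fixed i, the pair (π(i), π(i+1)) is a uniformly random ordered pair of distinct values from {1, …, 129}; by symmetry P[π(i) < π(i+1)] = 1/2.
By linearity: E[X] = 128 · (1/2) = (129 − 1) · (1/2) = 64 ≈ 64.00000.

E[X] = 64 = 64.00000.


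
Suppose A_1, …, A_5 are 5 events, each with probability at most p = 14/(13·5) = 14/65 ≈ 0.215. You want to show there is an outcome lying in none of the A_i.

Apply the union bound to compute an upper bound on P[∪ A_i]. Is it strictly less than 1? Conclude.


Union bound: P[∪_{i=1}^{5} A_i] ≤ Σ_i P[A_i] ≤ 5·p = 5·(14/65) = 14/13.
Numerically: 14/13 ≈ 1.077.
Is 14/13 < 1? NO.
Since the bound 14/13 is ≥ 1, the union bound is uninformative here; it does NOT by itself certify existence.

5·p = 14/13 ≈ 1.077; existence NOT certified by the union bound.


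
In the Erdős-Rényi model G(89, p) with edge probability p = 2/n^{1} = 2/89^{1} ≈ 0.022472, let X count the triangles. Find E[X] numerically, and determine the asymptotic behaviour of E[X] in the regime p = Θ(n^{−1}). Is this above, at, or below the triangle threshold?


Number of potential triangles: C(89, 3) = 113564.
Each occurs with probability p³ ≈ (0.022472)³ ≈ 1.1348017e-05.
By linearity: E[X] = C(89, 3)·p³ ≈ 113564 · 1.1348017e-05 ≈ 1.28873.
Here α = 1, so p = 2/n is exactly at the triangle threshold p ~ 1/n. Asymptotically E[X] → c³/6 = 2³/6 = 4/3 ≈ 1.33333, a bounded constant. In this regime the triangle count is asymptotically Poisson(c³/6).

E[X] ≈ 1.28873; in regime p = Θ(1/n^{1}) E[X] stays bounded (at the triangle threshold p ~ 1/n).


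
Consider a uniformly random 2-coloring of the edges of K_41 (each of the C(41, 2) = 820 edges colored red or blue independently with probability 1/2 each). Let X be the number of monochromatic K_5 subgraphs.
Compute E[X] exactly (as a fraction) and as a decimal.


Let X = Σ_S X_S over the C(41, 5) = 749398 subsets S of size 5, where X_S = 1 if the K_5 on S is monochromatic.
For a fixed S, the K_5 on S has C(5, 2) = 10 edges. P[all 10 edges red] = (1/2)^10, and likewise for blue, so P[monochromatic] = 2·(1/2)^10 = 2^{1 − 10} = 1/512.
By linearity of expectation: E[X] = C(41, 5) · 2^{1 − 10} = 749398 · 1/512 = 374699/256.
Numerically: E[X] ≈ 1463.66797.

E[X] = C(41,5)·2^(1−C(5,2)) = 374699/256 ≈ 1463.66797.


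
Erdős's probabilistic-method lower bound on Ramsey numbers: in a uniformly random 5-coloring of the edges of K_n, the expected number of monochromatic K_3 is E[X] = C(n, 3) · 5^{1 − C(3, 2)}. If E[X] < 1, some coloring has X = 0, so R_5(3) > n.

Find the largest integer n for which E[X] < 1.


We need C(n, 3) · 5^{1 − 3} < 1, i.e. C(n, 3) < 5^{3 − 1} = 25.
Check values of n near the boundary:
  n = 3: C(3, 3) = 1; 1 < 25? YES
  n = 4: C(4, 3) = 4; 4 < 25? YES
  n = 5: C(5, 3) = 10; 10 < 25? YES
  n = 6: C(6, 3) = 20; 20 < 25? YES
  n = 7: C(7, 3) = 35; 35 < 25? NO
  n = 8: C(8, 3) = 56; 56 < 25? NO
  n = 9: C(9, 3) = 84; 84 < 25? NO
The largest n with C(n, 3) < 25 is n = 6 (where E[X] = 4/5 ≈ 0.800000). Hence R_5(3) > 6, i.e. R_5(3) ≥ 7.

Largest n = 6; hence R_5(3) > 6.


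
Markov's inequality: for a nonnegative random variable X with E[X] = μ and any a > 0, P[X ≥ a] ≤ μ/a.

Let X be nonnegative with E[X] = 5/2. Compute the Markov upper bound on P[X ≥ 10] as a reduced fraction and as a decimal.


μ = E[X] = 5/2, a = 10.
Markov: P[X ≥ 10] ≤ μ/a = (5/2)/10 = 1/4.
Numerically: ≈ 0.25000.
(Since a = 10 > μ = 2.50000, the bound 1/4 is < 1 and informative.)

P[X ≥ 10] ≤ 1/4 ≈ 0.25000.


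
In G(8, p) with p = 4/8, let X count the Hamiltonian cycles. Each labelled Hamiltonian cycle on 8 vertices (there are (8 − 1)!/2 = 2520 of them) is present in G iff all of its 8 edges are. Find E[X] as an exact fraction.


K_8 has (8 − 1)!/2 = 2520 labelled Hamiltonian cycles.
For each such Hamiltonian cycle H, let X_H = 1 if all 8 edges of H are present in G. Then P[X_H = 1] = p^{8} = (1/2)^{8} = 1/256.
Summing the indicators: E[X] = Σ_H E[X_H] = 2520 · p^{8} = 2520 · 1/256 = 315/32.
Numerically: E[X] ≈ 9.84.

E[X] = 2520 · (1/2)^{8} = 315/32 ≈ 9.84.


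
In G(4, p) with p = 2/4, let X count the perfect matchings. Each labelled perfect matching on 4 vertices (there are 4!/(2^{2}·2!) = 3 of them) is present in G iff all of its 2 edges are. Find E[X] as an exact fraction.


K_4 has 4!/(2^{2}·2!) = 3 labelled perfect matchings.
For each such perfect matching H, let X_H = 1 if all 2 edges of H are present in G. Then P[X_H = 1] = p^{2} = (1/2)^{2} = 1/4.
By linearity: E[X] = Σ_H E[X_H] = 3 · p^{2} = 3 · 1/4 = 3/4.
Numerically: E[X] ≈ 0.75.

E[X] = 3 · (1/2)^{2} = 3/4 ≈ 0.75.


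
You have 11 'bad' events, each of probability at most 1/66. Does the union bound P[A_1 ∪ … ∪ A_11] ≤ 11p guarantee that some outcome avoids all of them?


Union bound: P[∪_{i=1}^{11} A_i] ≤ Σ_i P[A_i] ≤ 11·p = 11·(1/66) = 1/6.
Numerically: 1/6 ≈ 0.1666667.
Is 1/6 < 1? YES.
Since P[∪ A_i] ≤ 1/6 < 1, the complement has P[∩ A_i^c] ≥ 1 − 1/6 = 5/6 > 0, so some outcome avoids every A_i.

11·p = 1/6 ≈ 0.1666667; existence CERTIFIED by the union bound.


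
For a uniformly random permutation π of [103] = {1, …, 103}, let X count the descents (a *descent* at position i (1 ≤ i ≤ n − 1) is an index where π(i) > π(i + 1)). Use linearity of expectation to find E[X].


Write X = Σ X_I over i = 1, …, 102, with X_I the indicator of one descent.
There are 102 indicators.
For each fixed i, the pair (π(i), π(i+1)) is a uniformly random ordered pair of distinct values from {1, …, 103}; by symmetry P[π(i) > π(i+1)] = 1/2.
By linearity: E[X] = 102 · (1/2) = (103 − 1) · (1/2) = 51 ≈ 51.000.

E[X] = 51 = 51.000.


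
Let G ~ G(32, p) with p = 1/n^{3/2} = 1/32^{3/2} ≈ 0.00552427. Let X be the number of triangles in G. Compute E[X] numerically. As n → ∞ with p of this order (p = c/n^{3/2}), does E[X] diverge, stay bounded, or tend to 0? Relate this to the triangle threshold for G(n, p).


Number of potential triangles: C(32, 3) = 4960.
Each occurs with probability p³ ≈ (0.00552427)³ ≈ 1.68587394e-07.
By linearity: E[X] = C(32, 3)·p³ ≈ 4960 · 1.68587394e-07 ≈ 0.000836.
Since α = 3/2 > 1, p = c/n^{3/2} = o(1/n) is below the triangle threshold p ~ 1/n. Asymptotically E[X] ~ (c³/6)·n^{3(1−α)} = (1³/6)·n^{-1.5} → 0, so by Markov's inequality G has no triangles w.h.p.

E[X] ≈ 0.000836; in regime p = Θ(1/n^{3/2}) E[X] tends to 0 (below the triangle threshold p ~ 1/n).


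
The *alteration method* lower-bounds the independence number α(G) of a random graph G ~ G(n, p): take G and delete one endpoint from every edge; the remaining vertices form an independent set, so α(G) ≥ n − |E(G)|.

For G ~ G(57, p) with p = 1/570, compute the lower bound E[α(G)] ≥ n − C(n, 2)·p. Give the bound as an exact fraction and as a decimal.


E[|E(G)|] = C(57, 2)·p = 1596 · (1/570) = 14/5.
E[α(G)] ≥ n − E[|E(G)|] = 57 − 14/5 = 271/5.
Numerically: ≈ 54.2000.
(This is only a lower bound; the true E[α(G)] may be larger.)

E[α(G)] ≥ 271/5 ≈ 54.2000.


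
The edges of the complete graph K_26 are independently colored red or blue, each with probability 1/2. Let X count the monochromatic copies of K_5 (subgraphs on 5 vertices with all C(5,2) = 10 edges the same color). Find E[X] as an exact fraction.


Let X = Σ_S X_S over the C(26, 5) = 65780 subsets S of size 5, where X_S = 1 if the K_5 on S is monochromatic.
For a fixed S, the K_5 on S has C(5, 2) = 10 edges. P[all 10 edges red] = (1/2)^10, and likewise for blue, so P[monochromatic] = 2·(1/2)^10 = 2^{1 − 10} = 1/512.
Summing: E[X] = C(26, 5) · 2^{1 − 10} = 65780 · 1/512 = 16445/128.
Numerically: E[X] ≈ 128.476562.

E[X] = C(26,5)·2^(1−C(5,2)) = 16445/128 ≈ 128.476562.


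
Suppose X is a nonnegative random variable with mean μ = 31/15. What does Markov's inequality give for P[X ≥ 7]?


μ = E[X] = 31/15, a = 7.
Markov: P[X ≥ 7] ≤ μ/a = (31/15)/7 = 31/105.
Numerically: ≈ 0.29524.
(Since a = 7 > μ = 2.06667, the bound 31/105 is < 1 and informative.)

P[X ≥ 7] ≤ 31/105 ≈ 0.29524.


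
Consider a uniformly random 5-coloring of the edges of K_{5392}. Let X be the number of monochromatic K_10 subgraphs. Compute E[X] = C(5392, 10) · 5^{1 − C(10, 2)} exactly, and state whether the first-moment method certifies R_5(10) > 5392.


E[X] = C(5392, 10) · 5^{1 − 45} = 5676873040158402483252283957448 · 5^{−44} = 5676873040158402483252283957448/5684341886080801486968994140625.
As a reduced fraction: E[X] = 5676873040158402483252283957448/5684341886080801486968994140625 ≈ 0.998686.
Is E[X] < 1? YES.
Since E[X] < 1, there exists a 5-coloring of K_{5392} with no monochromatic K_10; hence R_5(10) > 5392.

E[X] = 5676873040158402483252283957448/5684341886080801486968994140625 ≈ 0.998686; E[X] < 1, so R_5(10) > 5392.


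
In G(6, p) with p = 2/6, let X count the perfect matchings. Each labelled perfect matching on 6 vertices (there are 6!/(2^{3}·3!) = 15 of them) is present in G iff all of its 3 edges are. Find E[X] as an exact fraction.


K_6 has 6!/(2^{3}·3!) = 15 labelled perfect matchings.
For each such perfect matching H, let X_H = 1 if all 3 edges of H are present in G. Then P[X_H = 1] = p^{3} = (1/3)^{3} = 1/27.
Summing the indicators: E[X] = Σ_H E[X_H] = 15 · p^{3} = 15 · 1/27 = 5/9.
Numerically: E[X] ≈ 0.556.

E[X] = 15 · (1/3)^{3} = 5/9 ≈ 0.556.


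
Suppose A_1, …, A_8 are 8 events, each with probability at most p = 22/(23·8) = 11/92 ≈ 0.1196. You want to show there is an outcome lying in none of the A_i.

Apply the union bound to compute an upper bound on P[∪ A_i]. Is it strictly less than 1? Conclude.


Union bound: P[∪_{i=1}^{8} A_i] ≤ Σ_i P[A_i] ≤ 8·p = 8·(11/92) = 22/23.
Numerically: 22/23 ≈ 0.9565.
Is 22/23 < 1? YES.
Since P[∪ A_i] ≤ 22/23 < 1, the complement has P[∩ A_i^c] ≥ 1 − 22/23 = 1/23 > 0, so some outcome avoids every A_i.

8·p = 22/23 ≈ 0.9565; existence CERTIFIED by the union bound.


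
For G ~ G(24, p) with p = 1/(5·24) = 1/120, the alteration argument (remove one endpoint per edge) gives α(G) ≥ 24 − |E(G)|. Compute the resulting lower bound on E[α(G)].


E[|E(G)|] = C(24, 2)·p = 276 · (1/120) = 23/10.
E[α(G)] ≥ n − E[|E(G)|] = 24 − 23/10 = 217/10.
Numerically: ≈ 21.70000.
(This is only a lower bound; the true E[α(G)] may be larger.)

E[α(G)] ≥ 217/10 ≈ 21.70000.


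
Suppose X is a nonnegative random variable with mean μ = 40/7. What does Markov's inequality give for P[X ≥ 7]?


μ = E[X] = 40/7, a = 7.
Markov: P[X ≥ 7] ≤ μ/a = (40/7)/7 = 40/49.
Numerically: ≈ 0.816327.
(Since a = 7 > μ = 5.714286, the bound 40/49 is < 1 and informative.)

P[X ≥ 7] ≤ 40/49 ≈ 0.816327.


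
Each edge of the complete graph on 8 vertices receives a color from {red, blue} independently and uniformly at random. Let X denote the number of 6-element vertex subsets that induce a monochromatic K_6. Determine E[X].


Let X = Σ_S X_S over the C(8, 6) = 28 subsets S of size 6, where X_S = 1 if the K_6 on S is monochromatic.
For a fixed S, the K_6 on S has C(6, 2) = 15 edges. P[all 15 edges red] = (1/2)^15, and likewise for blue, so P[monochromatic] = 2·(1/2)^15 = 2^{1 − 15} = 1/16384.
Summing: E[X] = C(8, 6) · 2^{1 − 15} = 28 · 1/16384 = 7/4096.
Numerically: E[X] ≈ 0.0017.

E[X] = C(8,6)·2^(1−C(6,2)) = 7/4096 ≈ 0.0017.


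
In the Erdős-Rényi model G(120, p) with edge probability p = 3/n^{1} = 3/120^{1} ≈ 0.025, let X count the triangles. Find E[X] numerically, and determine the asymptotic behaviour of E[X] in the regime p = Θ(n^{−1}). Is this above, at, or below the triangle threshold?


Number of potential triangles: C(120, 3) = 280840.
Each occurs with probability p³ ≈ (0.025)³ ≈ 1.5625000e-05.
By linearity: E[X] = C(120, 3)·p³ ≈ 280840 · 1.5625000e-05 ≈ 4.38813.
Here α = 1, so p = 3/n is exactly at the triangle threshold p ~ 1/n. Asymptotically E[X] → c³/6 = 3³/6 = 9/2 ≈ 4.50000, a bounded constant. In this regime the triangle count is asymptotically Poisson(c³/6).

E[X] ≈ 4.38813; in regime p = Θ(1/n^{1}) E[X] stays bounded (at the triangle threshold p ~ 1/n).


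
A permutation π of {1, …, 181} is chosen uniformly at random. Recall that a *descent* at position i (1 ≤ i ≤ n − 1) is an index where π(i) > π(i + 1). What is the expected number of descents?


Write X = Σ X_I over i = 1, …, 180, with X_I the indicator of one descent.
There are 180 indicators.
For each fixed i, the pair (π(i), π(i+1)) is a uniformly random ordered pair of distinct values from {1, …, 181}; by symmetry P[π(i) > π(i+1)] = 1/2.
By linearity: E[X] = 180 · (1/2) = (181 − 1) · (1/2) = 90 ≈ 90.00000.

E[X] = 90 = 90.00000.


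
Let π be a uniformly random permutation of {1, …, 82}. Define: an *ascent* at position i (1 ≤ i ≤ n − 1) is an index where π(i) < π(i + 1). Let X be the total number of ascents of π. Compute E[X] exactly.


Write X = Σ X_I over i = 1, …, 81, with X_I the indicator of one ascent.
There are 81 indicators.
For each fixed i, the pair (π(i), π(i+1)) is a uniformly random ordered pair of distinct values from {1, …, 82}; by symmetry P[π(i) < π(i+1)] = 1/2.
By linearity: E[X] = 81 · (1/2) = (82 − 1) · (1/2) = 81/2 ≈ 40.500.

E[X] = 81/2 = 40.500.


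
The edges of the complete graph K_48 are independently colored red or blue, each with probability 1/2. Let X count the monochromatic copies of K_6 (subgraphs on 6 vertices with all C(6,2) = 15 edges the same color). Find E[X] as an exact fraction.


Let X = Σ_S X_S over the C(48, 6) = 12271512 subsets S of size 6, where X_S = 1 if the K_6 on S is monochromatic.
For a fixed S, the K_6 on S has C(6, 2) = 15 edges. P[all 15 edges red] = (1/2)^15, and likewise for blue, so P[monochromatic] = 2·(1/2)^15 = 2^{1 − 15} = 1/16384.
Summing: E[X] = C(48, 6) · 2^{1 − 15} = 12271512 · 1/16384 = 1533939/2048.
Numerically: E[X] ≈ 748.99365.

E[X] = C(48,6)·2^(1−C(6,2)) = 1533939/2048 ≈ 748.99365.


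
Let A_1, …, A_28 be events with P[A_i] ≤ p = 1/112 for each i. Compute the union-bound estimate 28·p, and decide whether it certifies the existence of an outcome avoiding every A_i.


Union bound: P[∪_{i=1}^{28} A_i] ≤ Σ_i P[A_i] ≤ 28·p = 28·(1/112) = 1/4.
Numerically: 1/4 ≈ 0.2500000.
Is 1/4 < 1? YES.
Since P[∪ A_i] ≤ 1/4 < 1, the complement has P[∩ A_i^c] ≥ 1 − 1/4 = 3/4 > 0, so some outcome avoids every A_i.

28·p = 1/4 ≈ 0.2500000; existence CERTIFIED by the union bound.


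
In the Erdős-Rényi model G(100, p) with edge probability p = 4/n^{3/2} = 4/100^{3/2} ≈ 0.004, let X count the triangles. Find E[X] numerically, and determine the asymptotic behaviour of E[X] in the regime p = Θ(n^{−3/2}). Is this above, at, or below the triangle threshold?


Number of potential triangles: C(100, 3) = 161700.
Each occurs with probability p³ ≈ (0.004)³ ≈ 6.40000000e-08.
By linearity: E[X] = C(100, 3)·p³ ≈ 161700 · 6.40000000e-08 ≈ 0.010349.
Since α = 3/2 > 1, p = c/n^{3/2} = o(1/n) is below the triangle threshold p ~ 1/n. Asymptotically E[X] ~ (c³/6)·n^{3(1−α)} = (4³/6)·n^{-1.5} → 0, so by Markov's inequality G has no triangles w.h.p.

E[X] ≈ 0.010349; in regime p = Θ(1/n^{3/2}) E[X] tends to 0 (below the triangle threshold p ~ 1/n).


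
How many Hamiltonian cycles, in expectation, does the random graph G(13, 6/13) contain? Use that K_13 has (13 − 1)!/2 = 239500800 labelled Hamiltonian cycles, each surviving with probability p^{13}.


K_13 has (13 − 1)!/2 = 239500800 labelled Hamiltonian cycles.
For each such Hamiltonian cycle H, let X_H = 1 if all 13 edges of H are present in G. Then P[X_H = 1] = p^{13} = (6/13)^{13} = 13060694016/302875106592253.
By linearity: E[X] = Σ_H E[X_H] = 239500800 · p^{13} = 239500800 · 13060694016/302875106592253 = 3128046665387212800/302875106592253.
Numerically: E[X] ≈ 1.03e+04.

E[X] = 239500800 · (6/13)^{13} = 3128046665387212800/302875106592253 ≈ 1.03e+04.


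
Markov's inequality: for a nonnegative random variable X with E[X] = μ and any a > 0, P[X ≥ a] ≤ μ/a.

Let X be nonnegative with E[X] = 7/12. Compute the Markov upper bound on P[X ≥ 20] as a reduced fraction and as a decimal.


μ = E[X] = 7/12, a = 20.
Markov: P[X ≥ 20] ≤ μ/a = (7/12)/20 = 7/240.
Numerically: ≈ 0.02917.
(Since a = 20 > μ = 0.58333, the bound 7/240 is < 1 and informative.)

P[X ≥ 20] ≤ 7/240 ≈ 0.02917.


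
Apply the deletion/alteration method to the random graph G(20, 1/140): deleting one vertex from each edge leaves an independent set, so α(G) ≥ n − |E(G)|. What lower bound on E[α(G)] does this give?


E[|E(G)|] = C(20, 2)·p = 190 · (1/140) = 19/14.
E[α(G)] ≥ n − E[|E(G)|] = 20 − 19/14 = 261/14.
Numerically: ≈ 18.64286.
(This is only a lower bound; the true E[α(G)] may be larger.)

E[α(G)] ≥ 261/14 ≈ 18.64286.


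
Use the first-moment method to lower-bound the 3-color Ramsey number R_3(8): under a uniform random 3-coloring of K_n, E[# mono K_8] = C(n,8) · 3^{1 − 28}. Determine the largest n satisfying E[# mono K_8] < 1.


We need C(n, 8) · 3^{1 − 28} < 1, i.e. C(n, 8) < 3^{28 − 1} = 7625597484987.
Check values of n near the boundary:
  n = 153: C(153, 8) = 6183023199255; 6183023199255 < 7625597484987? YES
  n = 154: C(154, 8) = 6521818990995; 6521818990995 < 7625597484987? YES
  n = 155: C(155, 8) = 6876747915675; 6876747915675 < 7625597484987? YES
  n = 156: C(156, 8) = 7248464019225; 7248464019225 < 7625597484987? YES
  n = 157: C(157, 8) = 7637643295425; 7637643295425 < 7625597484987? NO
The largest n with C(n, 8) < 7625597484987 is n = 156 (where E[X] = 805384891025/847288609443 ≈ 0.9505). Hence R_3(8) > 156, i.e. R_3(8) ≥ 157.

Largest n = 156; hence R_3(8) > 156.


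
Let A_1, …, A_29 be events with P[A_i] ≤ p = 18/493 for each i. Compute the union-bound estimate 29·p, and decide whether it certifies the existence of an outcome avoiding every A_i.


Union bound: P[∪_{i=1}^{29} A_i] ≤ Σ_i P[A_i] ≤ 29·p = 29·(18/493) = 18/17.
Numerically: 18/17 ≈ 1.058824.
Is 18/17 < 1? NO.
Since the bound 18/17 is ≥ 1, the union bound is uninformative here; it does NOT by itself certify existence.

29·p = 18/17 ≈ 1.058824; existence NOT certified by the union bound.


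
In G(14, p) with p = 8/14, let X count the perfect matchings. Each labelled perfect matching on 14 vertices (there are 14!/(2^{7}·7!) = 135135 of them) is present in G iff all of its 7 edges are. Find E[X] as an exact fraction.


K_14 has 14!/(2^{7}·7!) = 135135 labelled perfect matchings.
For each such perfect matching H, let X_H = 1 if all 7 edges of H are present in G. Then P[X_H = 1] = p^{7} = (4/7)^{7} = 16384/823543.
Summing the indicators: E[X] = Σ_H E[X_H] = 135135 · p^{7} = 135135 · 16384/823543 = 316293120/117649.
Numerically: E[X] ≈ 2688.4.

E[X] = 135135 · (4/7)^{7} = 316293120/117649 ≈ 2688.4.


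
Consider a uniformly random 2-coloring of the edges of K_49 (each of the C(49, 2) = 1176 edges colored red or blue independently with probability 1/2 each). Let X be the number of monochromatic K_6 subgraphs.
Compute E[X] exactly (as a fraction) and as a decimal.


Let X = Σ_S X_S over the C(49, 6) = 13983816 subsets S of size 6, where X_S = 1 if the K_6 on S is monochromatic.
For a fixed S, the K_6 on S has C(6, 2) = 15 edges. P[all 15 edges red] = (1/2)^15, and likewise for blue, so P[monochromatic] = 2·(1/2)^15 = 2^{1 − 15} = 1/16384.
Summing: E[X] = C(49, 6) · 2^{1 − 15} = 13983816 · 1/16384 = 1747977/2048.
Numerically: E[X] ≈ 853.504.

E[X] = C(49,6)·2^(1−C(6,2)) = 1747977/2048 ≈ 853.504.


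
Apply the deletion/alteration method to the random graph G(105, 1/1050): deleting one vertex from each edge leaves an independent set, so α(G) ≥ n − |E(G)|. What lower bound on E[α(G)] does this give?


E[|E(G)|] = C(105, 2)·p = 5460 · (1/1050) = 26/5.
E[α(G)] ≥ n − E[|E(G)|] = 105 − 26/5 = 499/5.
Numerically: ≈ 99.800.
(This is only a lower bound; the true E[α(G)] may be larger.)

E[α(G)] ≥ 499/5 ≈ 99.800.


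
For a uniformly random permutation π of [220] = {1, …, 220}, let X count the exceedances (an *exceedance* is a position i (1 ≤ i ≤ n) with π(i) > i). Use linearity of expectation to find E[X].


Write X = Σ_{i=1}^{220} X_i, where X_i = 1_{π(i) > i}.
For each fixed i, π(i) is uniform over {1, …, 220} (marginal of a uniform permutation), so P[π(i) > i] = (n − i)/n. Summing: Σ_{i=1}^{220} (n − i)/n = (0 + 1 + … + 219)/220 = 220(220 − 1)/(2·220) = (220 − 1)/2.
Hence E[X] = Σ_{i=1}^{220} (220 − i)/220 = 219/2 ≈ 109.50000.

E[X] = 219/2 = 109.50000.


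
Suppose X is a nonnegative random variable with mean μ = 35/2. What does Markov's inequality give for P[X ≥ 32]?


μ = E[X] = 35/2, a = 32.
Markov: P[X ≥ 32] ≤ μ/a = (35/2)/32 = 35/64.
Numerically: ≈ 0.54688.
(Since a = 32 > μ = 17.50000, the bound 35/64 is < 1 and informative.)

P[X ≥ 32] ≤ 35/64 ≈ 0.54688.


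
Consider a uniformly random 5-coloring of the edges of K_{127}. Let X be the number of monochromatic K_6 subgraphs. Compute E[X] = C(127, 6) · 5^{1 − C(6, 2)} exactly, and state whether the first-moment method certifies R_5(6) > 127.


E[X] = C(127, 6) · 5^{1 − 15} = 5169379425 · 5^{−14} = 5169379425/6103515625.
As a reduced fraction: E[X] = 206775177/244140625 ≈ 0.8469511.
Is E[X] < 1? YES.
Since E[X] < 1, there exists a 5-coloring of K_{127} with no monochromatic K_6; hence R_5(6) > 127.

E[X] = 206775177/244140625 ≈ 0.8469511; E[X] < 1, so R_5(6) > 127.


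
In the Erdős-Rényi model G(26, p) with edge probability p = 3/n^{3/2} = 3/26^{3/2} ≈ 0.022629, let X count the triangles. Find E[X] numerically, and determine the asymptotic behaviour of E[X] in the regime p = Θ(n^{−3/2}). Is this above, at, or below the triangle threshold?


Number of potential triangles: C(26, 3) = 2600.
Each occurs with probability p³ ≈ (0.022629)³ ≈ 1.1587339e-05.
By linearity: E[X] = C(26, 3)·p³ ≈ 2600 · 1.1587339e-05 ≈ 0.03013.
Since α = 3/2 > 1, p = c/n^{3/2} = o(1/n) is below the triangle threshold p ~ 1/n. Asymptotically E[X] ~ (c³/6)·n^{3(1−α)} = (3³/6)·n^{-1.5} → 0, so by Markov's inequality G has no triangles w.h.p.

E[X] ≈ 0.03013; in regime p = Θ(1/n^{3/2}) E[X] tends to 0 (below the triangle threshold p ~ 1/n).
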